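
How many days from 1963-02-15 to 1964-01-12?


From 1963-02-15 to 1964-01-12
1963-02-15: days before February = 31; day of year = 31 + 15 = 46
1964-01-12: day of year = 12
Rest of 1963: 365 - 46 = 319
Total = 319 + 12 = 331

331 days


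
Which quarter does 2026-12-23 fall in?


Month: December (month 12)
Q1: Jan-Mar, Q2: Apr-Jun, Q3: Jul-Sep, Q4: Oct-Dec

Q4


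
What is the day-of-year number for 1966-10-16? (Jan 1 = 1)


Date: October 16, 1966
Days in months 1 through 9: 273
Plus 16 days in October

Day of year: 289


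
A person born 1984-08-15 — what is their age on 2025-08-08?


Birth: 1984-08-15
Reference: 2025-08-08
Year difference: 2025 - 1984 = 41
Birthday not yet reached in 2025, subtract 1

40 years old


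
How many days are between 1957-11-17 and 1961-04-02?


From 1957-11-17 to 1961-04-02
1957-11-17: days before November = 31 + 28 + 31 + 30 + 31 + 30 + 31 + 31 + 30 + 31 = 304 (1957 is not a leap year); day of year = 304 + 17 = 321
1961-04-02: days before April = 31 + 28 + 31 = 90 (1961 is not a leap year); day of year = 90 + 2 = 92
Rest of 1957: 365 - 321 = 44
Full years 1958 (365), 1959 (365), 1960 (366): 1096
Total = 44 + 1096 + 92 = 1232

1232 days


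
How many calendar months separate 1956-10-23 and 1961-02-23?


From October 1956 to February 1961
5 years * 12 = 60 months, minus 8 months = 52

52 months


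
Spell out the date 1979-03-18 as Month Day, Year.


ISO 1979-03-18 parses as year=1979, month=03, day=18
Month 3 -> March

March 18, 1979


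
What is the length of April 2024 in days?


April 2024

30 days


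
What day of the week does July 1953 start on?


Target: July 1, 1953
Anchor: Jan 1, 1953. With p = 1953 - 1 = 1952: (p + p//4 - p//100 + p//400) mod 7 = (1952 + 488 - 19 + 4) mod 7 = 2425 mod 7 = 3 -> Thursday (Mon=0 ... Sun=6)
Days before July (Jan-Jun): 181 days
Weekday index = (3 + 181) mod 7 = 2

Wednesday


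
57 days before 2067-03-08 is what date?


Start: 2067-03-08, subtract 57 days
Back 8 days from March 8 reaches February 28, 2067 -> 49 left
February 2067 has 28 days -> back to January 31, 2067 -> 21 left
January 2067: 31 - 21 = 10 -> lands on January 10

Result: 2067-01-10


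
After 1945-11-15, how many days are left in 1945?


Day of year: 319 of 365
Remaining = 365 - 319

46 days


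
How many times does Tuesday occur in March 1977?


March 1977 has 31 days
Anchor: Jan 1, 1977. With p = 1977 - 1 = 1976: (p + p//4 - p//100 + p//400) mod 7 = (1976 + 494 - 19 + 4) mod 7 = 2455 mod 7 = 5 -> Saturday (Mon=0 ... Sun=6)
Days before March (Jan-Feb): 59; March 1 index = (5 + 59) mod 7 = 1 -> Tuesday
First Tuesday is March 1
Tuesdays: 1, 8, 15, 22, 29

5 Tuesdays


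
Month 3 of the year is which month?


Month 3 of 12

March


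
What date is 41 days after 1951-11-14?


Start: 1951-11-14, add 41 days
November 1951 has 30 days: 30 - 14 = 16 days to November 30 -> 25 left
December 1951: 25 <= 31 -> lands on December 25

Result: 1951-12-25


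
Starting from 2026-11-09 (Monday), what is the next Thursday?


Current: Monday
Target: Thursday
Days ahead: 3

Next Thursday: 2026-11-12


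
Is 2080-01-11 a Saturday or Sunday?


Anchor: Jan 1, 2080. With p = 2080 - 1 = 2079: (p + p//4 - p//100 + p//400) mod 7 = (2079 + 519 - 20 + 5) mod 7 = 2583 mod 7 = 0 -> Monday (Mon=0 ... Sun=6)
Day of year: 11; offset = 10
Weekday index = (0 + 10) mod 7 = 3 -> Thursday
Weekend days: Saturday, Sunday

No


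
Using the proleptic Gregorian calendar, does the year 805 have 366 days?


Gregorian leap year rule: divisible by 4, but not by 100, unless also by 400.
805 is not divisible by 4 -> not a leap year

No


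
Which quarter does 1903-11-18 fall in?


Month: November (month 11)
Q1: Jan-Mar, Q2: Apr-Jun, Q3: Jul-Sep, Q4: Oct-Dec

Q4


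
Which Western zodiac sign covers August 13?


Date: August 13
Conventional tropical zodiac dates: Leo from July 23 onward; Virgo starts August 23
August 13 falls within the Leo range

Leo


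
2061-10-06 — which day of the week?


Date: October 6, 2061
Anchor: Jan 1, 2061. With p = 2061 - 1 = 2060: (p + p//4 - p//100 + p//400) mod 7 = (2060 + 515 - 20 + 5) mod 7 = 2560 mod 7 = 5 -> Saturday (Mon=0 ... Sun=6)
Days before October (Jan-Sep): 273; offset = 273 + 6 - 1 = 278
Weekday index = (5 + 278) mod 7 = 3

Day of the week: Thursday


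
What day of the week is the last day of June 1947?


June 1947 has 30 days
Anchor: Jan 1, 1947. With p = 1947 - 1 = 1946: (p + p//4 - p//100 + p//400) mod 7 = (1946 + 486 - 19 + 4) mod 7 = 2417 mod 7 = 2 -> Wednesday (Mon=0 ... Sun=6)
Days before June (Jan-May): 151; June 1 index = (2 + 151) mod 7 = 6 -> Sunday
Last day offset: 30 - 1 = 29 days
Weekday index = (6 + 29) mod 7 = 0

Monday, June 30


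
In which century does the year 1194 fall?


Century = (year - 1) // 100 + 1
= (1194 - 1) // 100 + 1
= 1193 // 100 + 1
= 11 + 1

12th century


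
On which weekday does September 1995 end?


September 1995 has 30 days
Anchor: Jan 1, 1995. With p = 1995 - 1 = 1994: (p + p//4 - p//100 + p//400) mod 7 = (1994 + 498 - 19 + 4) mod 7 = 2477 mod 7 = 6 -> Sunday (Mon=0 ... Sun=6)
Days before September (Jan-Aug): 243; September 1 index = (6 + 243) mod 7 = 4 -> Friday
Last day offset: 30 - 1 = 29 days
Weekday index = (4 + 29) mod 7 = 5

Saturday, September 30


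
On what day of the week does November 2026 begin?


Target: November 1, 2026
Anchor: Jan 1, 2026. With p = 2026 - 1 = 2025: (p + p//4 - p//100 + p//400) mod 7 = (2025 + 506 - 20 + 5) mod 7 = 2516 mod 7 = 3 -> Thursday (Mon=0 ... Sun=6)
Days before November (Jan-Oct): 304 days
Weekday index = (3 + 304) mod 7 = 6

Sunday


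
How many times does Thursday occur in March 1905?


March 1905 has 31 days
Anchor: Jan 1, 1905. With p = 1905 - 1 = 1904: (p + p//4 - p//100 + p//400) mod 7 = (1904 + 476 - 19 + 4) mod 7 = 2365 mod 7 = 6 -> Sunday (Mon=0 ... Sun=6)
Days before March (Jan-Feb): 59; March 1 index = (6 + 59) mod 7 = 2 -> Wednesday
First Thursday is March 2
Thursdays: 2, 9, 16, 23, 30

5 Thursdays


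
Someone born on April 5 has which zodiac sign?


Date: April 5
Conventional tropical zodiac dates: Aries from March 21 onward; Taurus starts April 20
April 5 falls within the Aries range

Aries


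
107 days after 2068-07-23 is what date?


Start: 2068-07-23, add 107 days
July 2068 has 31 days: 31 - 23 = 8 days to July 31 -> 99 left
August 2068 has 31 days -> 68 left
September 2068 has 30 days -> 38 left
October 2068 has 31 days -> 7 left
November 2068: 7 <= 30 -> lands on November 7

Result: 2068-11-07


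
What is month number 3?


Month 3 of 12

March


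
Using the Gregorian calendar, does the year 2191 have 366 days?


Gregorian leap year rule: divisible by 4, but not by 100, unless also by 400.
2191 is not divisible by 4 -> not a leap year

No


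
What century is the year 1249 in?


Century = (year - 1) // 100 + 1
= (1249 - 1) // 100 + 1
= 1248 // 100 + 1
= 12 + 1

13th century


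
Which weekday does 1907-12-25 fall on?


Date: December 25, 1907
Anchor: Jan 1, 1907. With p = 1907 - 1 = 1906: (p + p//4 - p//100 + p//400) mod 7 = (1906 + 476 - 19 + 4) mod 7 = 2367 mod 7 = 1 -> Tuesday (Mon=0 ... Sun=6)
Days before December (Jan-Nov): 334; offset = 334 + 25 - 1 = 358
Weekday index = (1 + 358) mod 7 = 2

Day of the week: Wednesday


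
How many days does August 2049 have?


August 2049

31 days


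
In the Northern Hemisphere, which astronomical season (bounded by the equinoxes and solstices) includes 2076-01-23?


Date: January 23
Astronomical Winter (approx.; exact equinox/solstice day varies by year): December 21 to March 19
January 23 falls within the Winter window

Winter


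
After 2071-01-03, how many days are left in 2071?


Day of year: 3 of 365
Remaining = 365 - 3

362 days


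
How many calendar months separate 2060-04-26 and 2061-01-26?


From April 2060 to January 2061
1 year * 12 = 12 months, minus 3 months = 9

9 months


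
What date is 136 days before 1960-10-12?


Start: 1960-10-12, subtract 136 days
Back 12 days from October 12 reaches September 30, 1960 -> 124 left
September 1960 has 30 days -> back to August 31, 1960 -> 94 left
August 1960 has 31 days -> back to July 31, 1960 -> 63 left
July 1960 has 31 days -> back to June 30, 1960 -> 32 left
June 1960 has 30 days -> back to May 31, 1960 -> 2 left
May 1960: 31 - 2 = 29 -> lands on May 29

Result: 1960-05-29


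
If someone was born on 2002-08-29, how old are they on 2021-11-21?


Birth: 2002-08-29
Reference: 2021-11-21
Year difference: 2021 - 2002 = 19

19 years old


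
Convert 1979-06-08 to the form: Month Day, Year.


ISO 1979-06-08 parses as year=1979, month=06, day=08
Month 6 -> June

June 8, 1979


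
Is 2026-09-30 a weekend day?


Anchor: Jan 1, 2026. With p = 2026 - 1 = 2025: (p + p//4 - p//100 + p//400) mod 7 = (2025 + 506 - 20 + 5) mod 7 = 2516 mod 7 = 3 -> Thursday (Mon=0 ... Sun=6)
Day of year: 273; offset = 272
Weekday index = (3 + 272) mod 7 = 2 -> Wednesday
Weekend days: Saturday, Sunday

No


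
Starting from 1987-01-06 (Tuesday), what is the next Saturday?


Current: Tuesday
Target: Saturday
Days ahead: 4

Next Saturday: 1987-01-10


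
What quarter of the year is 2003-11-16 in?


Month: November (month 11)
Q1: Jan-Mar, Q2: Apr-Jun, Q3: Jul-Sep, Q4: Oct-Dec

Q4


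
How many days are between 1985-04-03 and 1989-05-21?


From 1985-04-03 to 1989-05-21
1985-04-03: days before April = 31 + 28 + 31 = 90 (1985 is not a leap year); day of year = 90 + 3 = 93
1989-05-21: days before May = 31 + 28 + 31 + 30 = 120 (1989 is not a leap year); day of year = 120 + 21 = 141
Rest of 1985: 365 - 93 = 272
Full years 1986 (365), 1987 (365), 1988 (366): 1096
Total = 272 + 1096 + 141 = 1509

1509 days


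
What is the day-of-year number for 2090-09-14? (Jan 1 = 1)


Date: September 14, 2090
Days in months 1 through 8: 243
Plus 14 days in September

Day of year: 257


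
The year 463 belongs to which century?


Century = (year - 1) // 100 + 1
= (463 - 1) // 100 + 1
= 462 // 100 + 1
= 4 + 1

5th century


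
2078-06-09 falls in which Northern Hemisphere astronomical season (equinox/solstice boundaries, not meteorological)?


Date: June 9
Astronomical Spring (approx.; exact equinox/solstice day varies by year): March 20 to June 20
June 9 falls within the Spring window

Spring


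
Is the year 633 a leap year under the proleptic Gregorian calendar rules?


Gregorian leap year rule: divisible by 4, but not by 100, unless also by 400.
633 is not divisible by 4 -> not a leap year

No


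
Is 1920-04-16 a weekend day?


Anchor: Jan 1, 1920. With p = 1920 - 1 = 1919: (p + p//4 - p//100 + p//400) mod 7 = (1919 + 479 - 19 + 4) mod 7 = 2383 mod 7 = 3 -> Thursday (Mon=0 ... Sun=6)
Day of year: 107; offset = 106
Weekday index = (3 + 106) mod 7 = 4 -> Friday
Weekend days: Saturday, Sunday

No


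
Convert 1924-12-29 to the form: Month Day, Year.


ISO 1924-12-29 parses as year=1924, month=12, day=29
Month 12 -> December

December 29, 1924


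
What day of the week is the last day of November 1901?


November 1901 has 30 days
Anchor: Jan 1, 1901. With p = 1901 - 1 = 1900: (p + p//4 - p//100 + p//400) mod 7 = (1900 + 475 - 19 + 4) mod 7 = 2360 mod 7 = 1 -> Tuesday (Mon=0 ... Sun=6)
Days before November (Jan-Oct): 304; November 1 index = (1 + 304) mod 7 = 4 -> Friday
Last day offset: 30 - 1 = 29 days
Weekday index = (4 + 29) mod 7 = 5

Saturday, November 30


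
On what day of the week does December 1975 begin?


Target: December 1, 1975
Anchor: Jan 1, 1975. With p = 1975 - 1 = 1974: (p + p//4 - p//100 + p//400) mod 7 = (1974 + 493 - 19 + 4) mod 7 = 2452 mod 7 = 2 -> Wednesday (Mon=0 ... Sun=6)
Days before December (Jan-Nov): 334 days
Weekday index = (2 + 334) mod 7 = 0

Monday


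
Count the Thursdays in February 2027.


February 2027 has 28 days
Anchor: Jan 1, 2027. With p = 2027 - 1 = 2026: (p + p//4 - p//100 + p//400) mod 7 = (2026 + 506 - 20 + 5) mod 7 = 2517 mod 7 = 4 -> Friday (Mon=0 ... Sun=6)
Days before February (Jan): 31; February 1 index = (4 + 31) mod 7 = 0 -> Monday
First Thursday is February 4
Thursdays: 4, 11, 18, 25

4 Thursdays


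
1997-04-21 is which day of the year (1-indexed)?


Date: April 21, 1997
Days in months 1 through 3: 90
Plus 21 days in April

Day of year: 111


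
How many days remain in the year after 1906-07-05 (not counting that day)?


Day of year: 186 of 365
Remaining = 365 - 186

179 days


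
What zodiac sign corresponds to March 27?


Date: March 27
Conventional tropical zodiac dates: Aries from March 21 onward; Taurus starts April 20
March 27 falls within the Aries range

Aries


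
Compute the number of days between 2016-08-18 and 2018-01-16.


From 2016-08-18 to 2018-01-16
2016-08-18: days before August = 31 + 29 + 31 + 30 + 31 + 30 + 31 = 213 (2016 is a leap year); day of year = 213 + 18 = 231
2018-01-16: day of year = 16
Rest of 2016: 366 - 231 = 135
Full years 2017 (365): 365
Total = 135 + 365 + 16 = 516

516 days


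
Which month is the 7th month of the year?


Month 7 of 12

July


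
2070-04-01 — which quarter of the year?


Month: April (month 4)
Q1: Jan-Mar, Q2: Apr-Jun, Q3: Jul-Sep, Q4: Oct-Dec

Q2


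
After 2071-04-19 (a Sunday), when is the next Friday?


Current: Sunday
Target: Friday
Days ahead: 5

Next Friday: 2071-04-24


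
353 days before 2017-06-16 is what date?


Start: 2017-06-16, subtract 353 days
Back 16 days from June 16 reaches May 31, 2017 -> 337 left
May 2017 has 31 days -> back to April 30, 2017 -> 306 left
April 2017 has 30 days -> back to March 31, 2017 -> 276 left
March 2017 has 31 days -> back to February 28, 2017 -> 245 left
February 2017 has 28 days -> back to January 31, 2017 -> 217 left
January 2017 has 31 days -> back to December 31, 2016 -> 186 left
December 2016 has 31 days -> back to November 30, 2016 -> 155 left
November 2016 has 30 days -> back to October 31, 2016 -> 125 left
October 2016 has 31 days -> back to September 30, 2016 -> 94 left
September 2016 has 30 days -> back to August 31, 2016 -> 64 left
August 2016 has 31 days -> back to July 31, 2016 -> 33 left
July 2016 has 31 days -> back to June 30, 2016 -> 2 left
June 2016: 30 - 2 = 28 -> lands on June 28

Result: 2016-06-28


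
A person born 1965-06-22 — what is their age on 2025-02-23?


Birth: 1965-06-22
Reference: 2025-02-23
Year difference: 2025 - 1965 = 60
Birthday not yet reached in 2025, subtract 1

59 years old


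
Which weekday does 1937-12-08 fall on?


Date: December 8, 1937
Anchor: Jan 1, 1937. With p = 1937 - 1 = 1936: (p + p//4 - p//100 + p//400) mod 7 = (1936 + 484 - 19 + 4) mod 7 = 2405 mod 7 = 4 -> Friday (Mon=0 ... Sun=6)
Days before December (Jan-Nov): 334; offset = 334 + 8 - 1 = 341
Weekday index = (4 + 341) mod 7 = 2

Day of the week: Wednesday


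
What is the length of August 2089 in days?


August 2089

31 days


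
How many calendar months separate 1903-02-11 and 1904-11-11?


From February 1903 to November 1904
1 year * 12 = 12 months, plus 9 months = 21

21 months


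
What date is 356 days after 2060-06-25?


Start: 2060-06-25, add 356 days
June 2060 has 30 days: 30 - 25 = 5 days to June 30 -> 351 left
July 2060 has 31 days -> 320 left
August 2060 has 31 days -> 289 left
September 2060 has 30 days -> 259 left
October 2060 has 31 days -> 228 left
November 2060 has 30 days -> 198 left
December 2060 has 31 days -> 167 left
January 2061 has 31 days -> 136 left
February 2061 has 28 days -> 108 left
March 2061 has 31 days -> 77 left
April 2061 has 30 days -> 47 left
May 2061 has 31 days -> 16 left
June 2061: 16 <= 30 -> lands on June 16

Result: 2061-06-16


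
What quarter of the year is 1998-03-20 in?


Month: March (month 3)
Q1: Jan-Mar, Q2: Apr-Jun, Q3: Jul-Sep, Q4: Oct-Dec

Q1


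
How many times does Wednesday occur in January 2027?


January 2027 has 31 days
Anchor: Jan 1, 2027. With p = 2027 - 1 = 2026: (p + p//4 - p//100 + p//400) mod 7 = (2026 + 506 - 20 + 5) mod 7 = 2517 mod 7 = 4 -> Friday (Mon=0 ... Sun=6)
January 1 is the anchor itself -> Friday
First Wednesday is January 6
Wednesdays: 6, 13, 20, 27

4 Wednesdays


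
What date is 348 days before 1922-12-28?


Start: 1922-12-28, subtract 348 days
Back 28 days from December 28 reaches November 30, 1922 -> 320 left
November 1922 has 30 days -> back to October 31, 1922 -> 290 left
October 1922 has 31 days -> back to September 30, 1922 -> 259 left
September 1922 has 30 days -> back to August 31, 1922 -> 229 left
August 1922 has 31 days -> back to July 31, 1922 -> 198 left
July 1922 has 31 days -> back to June 30, 1922 -> 167 left
June 1922 has 30 days -> back to May 31, 1922 -> 137 left
May 1922 has 31 days -> back to April 30, 1922 -> 106 left
April 1922 has 30 days -> back to March 31, 1922 -> 76 left
March 1922 has 31 days -> back to February 28, 1922 -> 45 left
February 1922 has 28 days -> back to January 31, 1922 -> 17 left
January 1922: 31 - 17 = 14 -> lands on January 14

Result: 1922-01-14


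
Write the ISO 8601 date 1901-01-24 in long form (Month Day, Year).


ISO 1901-01-24 parses as year=1901, month=01, day=24
Month 1 -> January

January 24, 1901


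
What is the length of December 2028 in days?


December 2028

31 days


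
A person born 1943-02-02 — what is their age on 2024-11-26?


Birth: 1943-02-02
Reference: 2024-11-26
Year difference: 2024 - 1943 = 81

81 years old


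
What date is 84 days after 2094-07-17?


Start: 2094-07-17, add 84 days
July 2094 has 31 days: 31 - 17 = 14 days to July 31 -> 70 left
August 2094 has 31 days -> 39 left
September 2094 has 30 days -> 9 left
October 2094: 9 <= 31 -> lands on October 9

Result: 2094-10-09


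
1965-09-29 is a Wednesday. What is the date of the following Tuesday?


Current: Wednesday
Target: Tuesday
Days ahead: 6

Next Tuesday: 1965-10-05


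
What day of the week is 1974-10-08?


Date: October 8, 1974
Anchor: Jan 1, 1974. With p = 1974 - 1 = 1973: (p + p//4 - p//100 + p//400) mod 7 = (1973 + 493 - 19 + 4) mod 7 = 2451 mod 7 = 1 -> Tuesday (Mon=0 ... Sun=6)
Days before October (Jan-Sep): 273; offset = 273 + 8 - 1 = 280
Weekday index = (1 + 280) mod 7 = 1

Day of the week: Tuesday


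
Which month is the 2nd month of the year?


Month 2 of 12

February


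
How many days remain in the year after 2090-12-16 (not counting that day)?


Day of year: 350 of 365
Remaining = 365 - 350

15 days


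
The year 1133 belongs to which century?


Century = (year - 1) // 100 + 1
= (1133 - 1) // 100 + 1
= 1132 // 100 + 1
= 11 + 1

12th century


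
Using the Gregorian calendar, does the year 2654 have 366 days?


Gregorian leap year rule: divisible by 4, but not by 100, unless also by 400.
2654 is not divisible by 4 -> not a leap year

No


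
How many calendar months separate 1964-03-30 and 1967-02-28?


From March 1964 to February 1967
3 years * 12 = 36 months, minus 1 month = 35

35 months


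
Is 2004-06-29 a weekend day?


Anchor: Jan 1, 2004. With p = 2004 - 1 = 2003: (p + p//4 - p//100 + p//400) mod 7 = (2003 + 500 - 20 + 5) mod 7 = 2488 mod 7 = 3 -> Thursday (Mon=0 ... Sun=6)
Day of year: 181; offset = 180
Weekday index = (3 + 180) mod 7 = 1 -> Tuesday
Weekend days: Saturday, Sunday

No


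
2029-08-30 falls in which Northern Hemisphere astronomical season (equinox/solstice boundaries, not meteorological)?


Date: August 30
Astronomical Summer (approx.; exact equinox/solstice day varies by year): June 21 to September 21
August 30 falls within the Summer window

Summer


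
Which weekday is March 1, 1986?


Target: March 1, 1986
Anchor: Jan 1, 1986. With p = 1986 - 1 = 1985: (p + p//4 - p//100 + p//400) mod 7 = (1985 + 496 - 19 + 4) mod 7 = 2466 mod 7 = 2 -> Wednesday (Mon=0 ... Sun=6)
Days before March (Jan-Feb): 59 days
Weekday index = (2 + 59) mod 7 = 5

Saturday


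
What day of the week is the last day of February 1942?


February 1942 has 28 days
Anchor: Jan 1, 1942. With p = 1942 - 1 = 1941: (p + p//4 - p//100 + p//400) mod 7 = (1941 + 485 - 19 + 4) mod 7 = 2411 mod 7 = 3 -> Thursday (Mon=0 ... Sun=6)
Days before February (Jan): 31; February 1 index = (3 + 31) mod 7 = 6 -> Sunday
Last day offset: 28 - 1 = 27 days
Weekday index = (6 + 27) mod 7 = 5

Saturday, February 28


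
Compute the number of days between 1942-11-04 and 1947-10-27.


From 1942-11-04 to 1947-10-27
1942-11-04: days before November = 31 + 28 + 31 + 30 + 31 + 30 + 31 + 31 + 30 + 31 = 304 (1942 is not a leap year); day of year = 304 + 4 = 308
1947-10-27: days before October = 31 + 28 + 31 + 30 + 31 + 30 + 31 + 31 + 30 = 273 (1947 is not a leap year); day of year = 273 + 27 = 300
Rest of 1942: 365 - 308 = 57
Full years 1943 (365), 1944 (366), 1945 (365), 1946 (365): 1461
Total = 57 + 1461 + 300 = 1818

1818 days


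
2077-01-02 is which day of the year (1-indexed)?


Date: January 2, 2077
No months before January
Plus 2 days in January

Day of year: 2


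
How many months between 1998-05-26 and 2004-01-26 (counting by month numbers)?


From May 1998 to January 2004
6 years * 12 = 72 months, minus 4 months = 68

68 months


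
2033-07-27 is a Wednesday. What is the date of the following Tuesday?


Current: Wednesday
Target: Tuesday
Days ahead: 6

Next Tuesday: 2033-08-02


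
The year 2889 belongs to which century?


Century = (year - 1) // 100 + 1
= (2889 - 1) // 100 + 1
= 2888 // 100 + 1
= 28 + 1

29th century


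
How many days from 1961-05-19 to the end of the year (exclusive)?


Day of year: 139 of 365
Remaining = 365 - 139

226 days


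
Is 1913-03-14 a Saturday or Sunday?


Anchor: Jan 1, 1913. With p = 1913 - 1 = 1912: (p + p//4 - p//100 + p//400) mod 7 = (1912 + 478 - 19 + 4) mod 7 = 2375 mod 7 = 2 -> Wednesday (Mon=0 ... Sun=6)
Day of year: 73; offset = 72
Weekday index = (2 + 72) mod 7 = 4 -> Friday
Weekend days: Saturday, Sunday

No


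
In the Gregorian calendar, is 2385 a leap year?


Gregorian leap year rule: divisible by 4, but not by 100, unless also by 400.
2385 is not divisible by 4 -> not a leap year

No


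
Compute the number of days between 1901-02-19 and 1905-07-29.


From 1901-02-19 to 1905-07-29
1901-02-19: days before February = 31; day of year = 31 + 19 = 50
1905-07-29: days before July = 31 + 28 + 31 + 30 + 31 + 30 = 181 (1905 is not a leap year); day of year = 181 + 29 = 210
Rest of 1901: 365 - 50 = 315
Full years 1902 (365), 1903 (365), 1904 (366): 1096
Total = 315 + 1096 + 210 = 1621

1621 days


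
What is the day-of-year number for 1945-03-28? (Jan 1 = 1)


Date: March 28, 1945
Days in months 1 through 2: 59
Plus 28 days in March

Day of year: 87


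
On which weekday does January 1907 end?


January 1907 has 31 days
Anchor: Jan 1, 1907. With p = 1907 - 1 = 1906: (p + p//4 - p//100 + p//400) mod 7 = (1906 + 476 - 19 + 4) mod 7 = 2367 mod 7 = 1 -> Tuesday (Mon=0 ... Sun=6)
January 1 is the anchor itself -> Tuesday
Last day offset: 31 - 1 = 30 days
Weekday index = (1 + 30) mod 7 = 3

Thursday, January 31


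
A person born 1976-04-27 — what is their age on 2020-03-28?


Birth: 1976-04-27
Reference: 2020-03-28
Year difference: 2020 - 1976 = 44
Birthday not yet reached in 2020, subtract 1

43 years old


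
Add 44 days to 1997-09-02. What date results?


Start: 1997-09-02, add 44 days
September 1997 has 30 days: 30 - 2 = 28 days to September 30 -> 16 left
October 1997: 16 <= 31 -> lands on October 16

Result: 1997-10-16


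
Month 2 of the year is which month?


Month 2 of 12

February


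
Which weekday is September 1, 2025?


Target: September 1, 2025
Anchor: Jan 1, 2025. With p = 2025 - 1 = 2024: (p + p//4 - p//100 + p//400) mod 7 = (2024 + 506 - 20 + 5) mod 7 = 2515 mod 7 = 2 -> Wednesday (Mon=0 ... Sun=6)
Days before September (Jan-Aug): 243 days
Weekday index = (2 + 243) mod 7 = 0

Monday


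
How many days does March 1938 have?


March 1938

31 days


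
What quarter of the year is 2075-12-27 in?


Month: December (month 12)
Q1: Jan-Mar, Q2: Apr-Jun, Q3: Jul-Sep, Q4: Oct-Dec

Q4


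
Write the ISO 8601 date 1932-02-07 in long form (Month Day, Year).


ISO 1932-02-07 parses as year=1932, month=02, day=07
Month 2 -> February

February 7, 1932


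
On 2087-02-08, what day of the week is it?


Date: February 8, 2087
Anchor: Jan 1, 2087. With p = 2087 - 1 = 2086: (p + p//4 - p//100 + p//400) mod 7 = (2086 + 521 - 20 + 5) mod 7 = 2592 mod 7 = 2 -> Wednesday (Mon=0 ... Sun=6)
Days before February (Jan): 31; offset = 31 + 8 - 1 = 38
Weekday index = (2 + 38) mod 7 = 5

Day of the week: Saturday


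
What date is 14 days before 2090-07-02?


Start: 2090-07-02, subtract 14 days
Back 2 days from July 2 reaches June 30, 2090 -> 12 left
June 2090: 30 - 12 = 18 -> lands on June 18

Result: 2090-06-18


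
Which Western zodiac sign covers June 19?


Date: June 19
Conventional tropical zodiac dates: Gemini from May 21 onward; Cancer starts June 21
June 19 falls within the Gemini range

Gemini


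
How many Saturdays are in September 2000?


September 2000 has 30 days
Anchor: Jan 1, 2000. With p = 2000 - 1 = 1999: (p + p//4 - p//100 + p//400) mod 7 = (1999 + 499 - 19 + 4) mod 7 = 2483 mod 7 = 5 -> Saturday (Mon=0 ... Sun=6)
Days before September (Jan-Aug): 244; September 1 index = (5 + 244) mod 7 = 4 -> Friday
First Saturday is September 2
Saturdays: 2, 9, 16, 23, 30

5 Saturdays


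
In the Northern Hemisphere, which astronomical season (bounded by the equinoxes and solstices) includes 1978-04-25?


Date: April 25
Astronomical Spring (approx.; exact equinox/solstice day varies by year): March 20 to June 20
April 25 falls within the Spring window

Spring


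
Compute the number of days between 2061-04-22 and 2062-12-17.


From 2061-04-22 to 2062-12-17
2061-04-22: days before April = 31 + 28 + 31 = 90 (2061 is not a leap year); day of year = 90 + 22 = 112
2062-12-17: days before December = 31 + 28 + 31 + 30 + 31 + 30 + 31 + 31 + 30 + 31 + 30 = 334 (2062 is not a leap year); day of year = 334 + 17 = 351
Rest of 2061: 365 - 112 = 253
Total = 253 + 351 = 604

604 days


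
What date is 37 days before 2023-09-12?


Start: 2023-09-12, subtract 37 days
Back 12 days from September 12 reaches August 31, 2023 -> 25 left
August 2023: 31 - 25 = 6 -> lands on August 6

Result: 2023-08-06


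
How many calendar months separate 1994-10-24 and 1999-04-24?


From October 1994 to April 1999
5 years * 12 = 60 months, minus 6 months = 54

54 months


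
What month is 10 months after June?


June is month 6
6 + 10 = 16; wrap: 16 - 12 = 4

April


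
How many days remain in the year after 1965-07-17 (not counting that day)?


Day of year: 198 of 365
Remaining = 365 - 198

167 days


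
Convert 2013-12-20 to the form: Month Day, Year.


ISO 2013-12-20 parses as year=2013, month=12, day=20
Month 12 -> December

December 20, 2013


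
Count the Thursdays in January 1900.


January 1900 has 31 days
Anchor: Jan 1, 1900. With p = 1900 - 1 = 1899: (p + p//4 - p//100 + p//400) mod 7 = (1899 + 474 - 18 + 4) mod 7 = 2359 mod 7 = 0 -> Monday (Mon=0 ... Sun=6)
January 1 is the anchor itself -> Monday
First Thursday is January 4
Thursdays: 4, 11, 18, 25

4 Thursdays


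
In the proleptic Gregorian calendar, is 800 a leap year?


Gregorian leap year rule: divisible by 4, but not by 100, unless also by 400.
800 is divisible by 400 -> leap year

Yes


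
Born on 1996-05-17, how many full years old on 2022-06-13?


Birth: 1996-05-17
Reference: 2022-06-13
Year difference: 2022 - 1996 = 26

26 years old


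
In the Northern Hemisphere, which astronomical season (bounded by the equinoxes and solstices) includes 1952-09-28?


Date: September 28
Astronomical Autumn (approx.; exact equinox/solstice day varies by year): September 22 to December 20
September 28 falls within the Autumn window

Autumn


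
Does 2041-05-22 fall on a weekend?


Anchor: Jan 1, 2041. With p = 2041 - 1 = 2040: (p + p//4 - p//100 + p//400) mod 7 = (2040 + 510 - 20 + 5) mod 7 = 2535 mod 7 = 1 -> Tuesday (Mon=0 ... Sun=6)
Day of year: 142; offset = 141
Weekday index = (1 + 141) mod 7 = 2 -> Wednesday
Weekend days: Saturday, Sunday

No


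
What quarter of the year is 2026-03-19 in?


Month: March (month 3)
Q1: Jan-Mar, Q2: Apr-Jun, Q3: Jul-Sep, Q4: Oct-Dec

Q1


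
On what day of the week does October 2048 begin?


Target: October 1, 2048
Anchor: Jan 1, 2048. With p = 2048 - 1 = 2047: (p + p//4 - p//100 + p//400) mod 7 = (2047 + 511 - 20 + 5) mod 7 = 2543 mod 7 = 2 -> Wednesday (Mon=0 ... Sun=6)
Days before October (Jan-Sep): 274 days
Weekday index = (2 + 274) mod 7 = 3

Thursday


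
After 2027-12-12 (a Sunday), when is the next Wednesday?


Current: Sunday
Target: Wednesday
Days ahead: 3

Next Wednesday: 2027-12-15


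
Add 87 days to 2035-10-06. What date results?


Start: 2035-10-06, add 87 days
October 2035 has 31 days: 31 - 6 = 25 days to October 31 -> 62 left
November 2035 has 30 days -> 32 left
December 2035 has 31 days -> 1 left
January 2036: 1 <= 31 -> lands on January 1

Result: 2036-01-01


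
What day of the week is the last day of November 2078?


November 2078 has 30 days
Anchor: Jan 1, 2078. With p = 2078 - 1 = 2077: (p + p//4 - p//100 + p//400) mod 7 = (2077 + 519 - 20 + 5) mod 7 = 2581 mod 7 = 5 -> Saturday (Mon=0 ... Sun=6)
Days before November (Jan-Oct): 304; November 1 index = (5 + 304) mod 7 = 1 -> Tuesday
Last day offset: 30 - 1 = 29 days
Weekday index = (1 + 29) mod 7 = 2

Wednesday, November 30


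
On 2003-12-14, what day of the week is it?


Date: December 14, 2003
Anchor: Jan 1, 2003. With p = 2003 - 1 = 2002: (p + p//4 - p//100 + p//400) mod 7 = (2002 + 500 - 20 + 5) mod 7 = 2487 mod 7 = 2 -> Wednesday (Mon=0 ... Sun=6)
Days before December (Jan-Nov): 334; offset = 334 + 14 - 1 = 347
Weekday index = (2 + 347) mod 7 = 6

Day of the week: Sunday


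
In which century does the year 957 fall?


Century = (year - 1) // 100 + 1
= (957 - 1) // 100 + 1
= 956 // 100 + 1
= 9 + 1

10th century


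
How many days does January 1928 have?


January 1928

31 days


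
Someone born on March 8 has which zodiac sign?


Date: March 8
Conventional tropical zodiac dates: Pisces from February 19 onward; Aries starts March 21
March 8 falls within the Pisces range

Pisces


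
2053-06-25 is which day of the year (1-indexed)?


Date: June 25, 2053
Days in months 1 through 5: 151
Plus 25 days in June

Day of year: 176


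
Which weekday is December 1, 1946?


Target: December 1, 1946
Anchor: Jan 1, 1946. With p = 1946 - 1 = 1945: (p + p//4 - p//100 + p//400) mod 7 = (1945 + 486 - 19 + 4) mod 7 = 2416 mod 7 = 1 -> Tuesday (Mon=0 ... Sun=6)
Days before December (Jan-Nov): 334 days
Weekday index = (1 + 334) mod 7 = 6

Sunday


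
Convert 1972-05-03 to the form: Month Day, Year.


ISO 1972-05-03 parses as year=1972, month=05, day=03
Month 5 -> May

May 3, 1972


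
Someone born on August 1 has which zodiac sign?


Date: August 1
Conventional tropical zodiac dates: Leo from July 23 onward; Virgo starts August 23
August 1 falls within the Leo range

Leo


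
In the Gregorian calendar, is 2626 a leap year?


Gregorian leap year rule: divisible by 4, but not by 100, unless also by 400.
2626 is not divisible by 4 -> not a leap year

No


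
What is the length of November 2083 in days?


November 2083

30 days


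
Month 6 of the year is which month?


Month 6 of 12

June


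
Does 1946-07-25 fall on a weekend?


Anchor: Jan 1, 1946. With p = 1946 - 1 = 1945: (p + p//4 - p//100 + p//400) mod 7 = (1945 + 486 - 19 + 4) mod 7 = 2416 mod 7 = 1 -> Tuesday (Mon=0 ... Sun=6)
Day of year: 206; offset = 205
Weekday index = (1 + 205) mod 7 = 3 -> Thursday
Weekend days: Saturday, Sunday

No


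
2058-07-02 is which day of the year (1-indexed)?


Date: July 2, 2058
Days in months 1 through 6: 181
Plus 2 days in July

Day of year: 183


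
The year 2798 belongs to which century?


Century = (year - 1) // 100 + 1
= (2798 - 1) // 100 + 1
= 2797 // 100 + 1
= 27 + 1

28th century


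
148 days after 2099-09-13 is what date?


Start: 2099-09-13, add 148 days
September 2099 has 30 days: 30 - 13 = 17 days to September 30 -> 131 left
October 2099 has 31 days -> 100 left
November 2099 has 30 days -> 70 left
December 2099 has 31 days -> 39 left
January 2100 has 31 days -> 8 left
February 2100: 8 <= 28 -> lands on February 8

Result: 2100-02-08


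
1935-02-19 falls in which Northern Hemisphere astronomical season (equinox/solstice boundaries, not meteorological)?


Date: February 19
Astronomical Winter (approx.; exact equinox/solstice day varies by year): December 21 to March 19
February 19 falls within the Winter window

Winter


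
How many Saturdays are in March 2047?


March 2047 has 31 days
Anchor: Jan 1, 2047. With p = 2047 - 1 = 2046: (p + p//4 - p//100 + p//400) mod 7 = (2046 + 511 - 20 + 5) mod 7 = 2542 mod 7 = 1 -> Tuesday (Mon=0 ... Sun=6)
Days before March (Jan-Feb): 59; March 1 index = (1 + 59) mod 7 = 4 -> Friday
First Saturday is March 2
Saturdays: 2, 9, 16, 23, 30

5 Saturdays


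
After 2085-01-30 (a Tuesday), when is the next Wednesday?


Current: Tuesday
Target: Wednesday
Days ahead: 1

Next Wednesday: 2085-01-31


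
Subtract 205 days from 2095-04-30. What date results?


Start: 2095-04-30, subtract 205 days
Back 30 days from April 30 reaches March 31, 2095 -> 175 left
March 2095 has 31 days -> back to February 28, 2095 -> 144 left
February 2095 has 28 days -> back to January 31, 2095 -> 116 left
January 2095 has 31 days -> back to December 31, 2094 -> 85 left
December 2094 has 31 days -> back to November 30, 2094 -> 54 left
November 2094 has 30 days -> back to October 31, 2094 -> 24 left
October 2094: 31 - 24 = 7 -> lands on October 7

Result: 2094-10-07


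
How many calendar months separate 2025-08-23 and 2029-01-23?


From August 2025 to January 2029
4 years * 12 = 48 months, minus 7 months = 41

41 months


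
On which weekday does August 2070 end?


August 2070 has 31 days
Anchor: Jan 1, 2070. With p = 2070 - 1 = 2069: (p + p//4 - p//100 + p//400) mod 7 = (2069 + 517 - 20 + 5) mod 7 = 2571 mod 7 = 2 -> Wednesday (Mon=0 ... Sun=6)
Days before August (Jan-Jul): 212; August 1 index = (2 + 212) mod 7 = 4 -> Friday
Last day offset: 31 - 1 = 30 days
Weekday index = (4 + 30) mod 7 = 6

Sunday, August 31


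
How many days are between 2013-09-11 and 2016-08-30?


From 2013-09-11 to 2016-08-30
2013-09-11: days before September = 31 + 28 + 31 + 30 + 31 + 30 + 31 + 31 = 243 (2013 is not a leap year); day of year = 243 + 11 = 254
2016-08-30: days before August = 31 + 29 + 31 + 30 + 31 + 30 + 31 = 213 (2016 is a leap year); day of year = 213 + 30 = 243
Rest of 2013: 365 - 254 = 111
Full years 2014 (365), 2015 (365): 730
Total = 111 + 730 + 243 = 1084

1084 days


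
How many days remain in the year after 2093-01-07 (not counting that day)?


Day of year: 7 of 365
Remaining = 365 - 7

358 days


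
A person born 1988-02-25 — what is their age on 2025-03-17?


Birth: 1988-02-25
Reference: 2025-03-17
Year difference: 2025 - 1988 = 37

37 years old


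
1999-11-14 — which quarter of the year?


Month: November (month 11)
Q1: Jan-Mar, Q2: Apr-Jun, Q3: Jul-Sep, Q4: Oct-Dec

Q4


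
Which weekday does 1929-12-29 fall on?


Date: December 29, 1929
Anchor: Jan 1, 1929. With p = 1929 - 1 = 1928: (p + p//4 - p//100 + p//400) mod 7 = (1928 + 482 - 19 + 4) mod 7 = 2395 mod 7 = 1 -> Tuesday (Mon=0 ... Sun=6)
Days before December (Jan-Nov): 334; offset = 334 + 29 - 1 = 362
Weekday index = (1 + 362) mod 7 = 6

Day of the week: Sunday


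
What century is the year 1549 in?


Century = (year - 1) // 100 + 1
= (1549 - 1) // 100 + 1
= 1548 // 100 + 1
= 15 + 1

16th century


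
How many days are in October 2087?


October 2087

31 days


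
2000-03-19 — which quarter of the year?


Month: March (month 3)
Q1: Jan-Mar, Q2: Apr-Jun, Q3: Jul-Sep, Q4: Oct-Dec

Q1


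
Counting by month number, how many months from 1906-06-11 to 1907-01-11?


From June 1906 to January 1907
1 year * 12 = 12 months, minus 5 months = 7

7 months


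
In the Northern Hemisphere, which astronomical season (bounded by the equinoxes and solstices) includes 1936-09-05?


Date: September 5
Astronomical Summer (approx.; exact equinox/solstice day varies by year): June 21 to September 21
September 5 falls within the Summer window

Summer


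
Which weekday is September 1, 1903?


Target: September 1, 1903
Anchor: Jan 1, 1903. With p = 1903 - 1 = 1902: (p + p//4 - p//100 + p//400) mod 7 = (1902 + 475 - 19 + 4) mod 7 = 2362 mod 7 = 3 -> Thursday (Mon=0 ... Sun=6)
Days before September (Jan-Aug): 243 days
Weekday index = (3 + 243) mod 7 = 1

Tuesday


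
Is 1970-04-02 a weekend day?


Anchor: Jan 1, 1970. With p = 1970 - 1 = 1969: (p + p//4 - p//100 + p//400) mod 7 = (1969 + 492 - 19 + 4) mod 7 = 2446 mod 7 = 3 -> Thursday (Mon=0 ... Sun=6)
Day of year: 92; offset = 91
Weekday index = (3 + 91) mod 7 = 3 -> Thursday
Weekend days: Saturday, Sunday

No


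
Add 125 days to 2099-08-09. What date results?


Start: 2099-08-09, add 125 days
August 2099 has 31 days: 31 - 9 = 22 days to August 31 -> 103 left
September 2099 has 30 days -> 73 left
October 2099 has 31 days -> 42 left
November 2099 has 30 days -> 12 left
December 2099: 12 <= 31 -> lands on December 12

Result: 2099-12-12


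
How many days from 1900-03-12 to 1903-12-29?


From 1900-03-12 to 1903-12-29
1900-03-12: days before March = 31 + 28 = 59 (1900 is not a leap year); day of year = 59 + 12 = 71
1903-12-29: days before December = 31 + 28 + 31 + 30 + 31 + 30 + 31 + 31 + 30 + 31 + 30 = 334 (1903 is not a leap year); day of year = 334 + 29 = 363
Rest of 1900: 365 - 71 = 294
Full years 1901 (365), 1902 (365): 730
Total = 294 + 730 + 363 = 1387

1387 days


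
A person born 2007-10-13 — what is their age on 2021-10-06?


Birth: 2007-10-13
Reference: 2021-10-06
Year difference: 2021 - 2007 = 14
Birthday not yet reached in 2021, subtract 1

13 years old


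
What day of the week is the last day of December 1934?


December 1934 has 31 days
Anchor: Jan 1, 1934. With p = 1934 - 1 = 1933: (p + p//4 - p//100 + p//400) mod 7 = (1933 + 483 - 19 + 4) mod 7 = 2401 mod 7 = 0 -> Monday (Mon=0 ... Sun=6)
Days before December (Jan-Nov): 334; December 1 index = (0 + 334) mod 7 = 5 -> Saturday
Last day offset: 31 - 1 = 30 days
Weekday index = (5 + 30) mod 7 = 0

Monday, December 31


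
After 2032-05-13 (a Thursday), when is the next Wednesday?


Current: Thursday
Target: Wednesday
Days ahead: 6

Next Wednesday: 2032-05-19


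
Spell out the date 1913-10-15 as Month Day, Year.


ISO 1913-10-15 parses as year=1913, month=10, day=15
Month 10 -> October

October 15, 1913


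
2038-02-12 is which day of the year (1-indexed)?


Date: February 12, 2038
Days in months 1 through 1: 31
Plus 12 days in February

Day of year: 43


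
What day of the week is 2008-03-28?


Date: March 28, 2008
Anchor: Jan 1, 2008. With p = 2008 - 1 = 2007: (p + p//4 - p//100 + p//400) mod 7 = (2007 + 501 - 20 + 5) mod 7 = 2493 mod 7 = 1 -> Tuesday (Mon=0 ... Sun=6)
Days before March (Jan-Feb): 60; offset = 60 + 28 - 1 = 87
Weekday index = (1 + 87) mod 7 = 4

Day of the week: Friday


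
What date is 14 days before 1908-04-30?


Start: 1908-04-30, subtract 14 days
30 - 14 = 16 stays within April 1908

Result: 1908-04-16


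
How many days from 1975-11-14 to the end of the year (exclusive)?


Day of year: 318 of 365
Remaining = 365 - 318

47 days
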